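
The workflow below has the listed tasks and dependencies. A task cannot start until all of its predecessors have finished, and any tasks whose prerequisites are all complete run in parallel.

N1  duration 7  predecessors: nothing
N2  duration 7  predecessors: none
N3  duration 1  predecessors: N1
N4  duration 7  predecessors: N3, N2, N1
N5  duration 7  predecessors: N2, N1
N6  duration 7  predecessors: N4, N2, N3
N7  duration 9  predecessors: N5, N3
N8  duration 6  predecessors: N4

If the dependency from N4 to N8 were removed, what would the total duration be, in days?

With the dependency in place, N1→N5→N7 = 7+7+9 = 23 sets the finish at 23 days.
Without N4→N8, N8's earliest start moves from 15 to 0.
After: N1→N5→N7 = 7+7+9 = 23 → 23 days.

23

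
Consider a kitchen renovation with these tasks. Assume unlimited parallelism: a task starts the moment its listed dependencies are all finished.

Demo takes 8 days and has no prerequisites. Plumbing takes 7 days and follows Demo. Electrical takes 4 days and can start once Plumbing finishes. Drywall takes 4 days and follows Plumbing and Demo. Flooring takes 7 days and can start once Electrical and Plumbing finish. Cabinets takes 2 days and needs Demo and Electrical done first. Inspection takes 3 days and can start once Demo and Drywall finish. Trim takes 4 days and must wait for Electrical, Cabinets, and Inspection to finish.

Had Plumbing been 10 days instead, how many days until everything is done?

29

Actual critical path: Demo→Plumbing→Electrical→Flooring = 8+7+4+7 = 26 ⇒ 26 days.
Plumbing is on the critical path; changing it to 10 makes that path 29 days.
The critical path is still Demo→Plumbing→Electrical→Flooring; finish is now 29 days.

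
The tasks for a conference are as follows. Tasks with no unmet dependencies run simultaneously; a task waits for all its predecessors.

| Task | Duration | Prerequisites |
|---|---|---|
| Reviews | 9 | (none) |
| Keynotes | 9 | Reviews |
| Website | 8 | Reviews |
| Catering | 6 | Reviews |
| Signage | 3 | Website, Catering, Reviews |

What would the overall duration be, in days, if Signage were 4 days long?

As given, the longest chain is Reviews→Website→Signage = 9+8+3 = 20, so the finish is 20 days.
Since Signage is critical, the +1 change carries straight to that chain (now 21 days).
That remains the longest chain; total 21 days.

21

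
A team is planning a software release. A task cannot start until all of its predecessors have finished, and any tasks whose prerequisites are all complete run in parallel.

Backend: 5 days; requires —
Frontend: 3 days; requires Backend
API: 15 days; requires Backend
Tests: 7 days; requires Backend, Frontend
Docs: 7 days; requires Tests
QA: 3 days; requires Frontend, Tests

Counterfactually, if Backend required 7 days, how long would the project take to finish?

24

Critical path before the change: Backend→Frontend→Tests→Docs = 5+3+7+7 = 22 giving 22 days.
Backend is on the critical path; changing it to 7 makes that path 24 days.
That remains the longest chain; total 24 days.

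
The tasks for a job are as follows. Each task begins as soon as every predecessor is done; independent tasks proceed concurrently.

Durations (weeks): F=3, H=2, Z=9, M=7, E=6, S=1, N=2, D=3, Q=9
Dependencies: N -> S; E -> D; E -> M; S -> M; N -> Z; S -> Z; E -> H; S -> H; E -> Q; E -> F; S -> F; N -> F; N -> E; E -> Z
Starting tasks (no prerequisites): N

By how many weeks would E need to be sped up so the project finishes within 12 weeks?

Current finish: 17 weeks; target: 12.
E is on every critical path, so each week cut from E cuts the finish by one (this holds down to a finish of 12).
Need 17 − 12 = 5 weeks off E → E becomes 1 week, finish becomes 12.

5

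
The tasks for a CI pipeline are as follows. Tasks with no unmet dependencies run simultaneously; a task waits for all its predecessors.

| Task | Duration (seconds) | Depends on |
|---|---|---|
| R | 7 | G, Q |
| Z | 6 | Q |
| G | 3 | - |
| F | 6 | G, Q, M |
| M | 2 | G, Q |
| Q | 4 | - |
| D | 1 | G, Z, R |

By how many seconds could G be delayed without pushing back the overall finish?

1

Critical path: Q→M→F = 4+2+6 = 12, so the finish is 12 seconds.
G finishes as early as 3 and must finish by 4.
Float = 12 − 11 = 1.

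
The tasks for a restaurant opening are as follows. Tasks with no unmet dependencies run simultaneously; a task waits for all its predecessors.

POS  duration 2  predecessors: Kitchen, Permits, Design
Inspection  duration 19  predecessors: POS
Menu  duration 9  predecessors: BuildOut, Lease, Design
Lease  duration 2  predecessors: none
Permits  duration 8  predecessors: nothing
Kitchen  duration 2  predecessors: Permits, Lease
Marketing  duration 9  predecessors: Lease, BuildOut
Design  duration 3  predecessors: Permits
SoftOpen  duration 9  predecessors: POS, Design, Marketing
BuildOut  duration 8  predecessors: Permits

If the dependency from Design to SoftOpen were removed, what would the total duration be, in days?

Before: longest chain Permits→BuildOut→Marketing→SoftOpen = 8+8+9+9 = 34, finish 34.
Dropping Design→SoftOpen doesn't change SoftOpen's earliest start (25); another predecessor still binds.
After: Permits→BuildOut→Marketing→SoftOpen = 8+8+9+9 = 34 → 34 days.

34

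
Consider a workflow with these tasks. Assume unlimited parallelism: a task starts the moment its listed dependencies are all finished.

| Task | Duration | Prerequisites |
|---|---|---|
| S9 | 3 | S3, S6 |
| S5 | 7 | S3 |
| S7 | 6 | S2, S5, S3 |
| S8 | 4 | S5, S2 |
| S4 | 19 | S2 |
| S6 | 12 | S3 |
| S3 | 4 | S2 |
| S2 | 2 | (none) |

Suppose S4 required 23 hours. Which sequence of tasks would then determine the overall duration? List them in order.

As given, the longest chain is S2→S4 = 2+19 = 21, so the finish is 21 hours.
Since S4 is critical, the +4 change carries straight to that chain (now 25 hours).
The critical path is still S2→S4; finish is now 25 hours.

S2, S4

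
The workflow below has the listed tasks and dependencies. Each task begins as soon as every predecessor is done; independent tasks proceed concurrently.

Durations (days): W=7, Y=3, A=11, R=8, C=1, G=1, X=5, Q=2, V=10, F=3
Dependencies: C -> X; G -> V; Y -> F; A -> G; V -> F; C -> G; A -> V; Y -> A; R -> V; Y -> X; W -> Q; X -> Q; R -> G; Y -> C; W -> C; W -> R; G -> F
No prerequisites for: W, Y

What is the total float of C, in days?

7

W→R→G→V→F = 7+8+1+10+3 = 29 sets the makespan at 29 days.
The longest chain containing C totals 22 days.
Float = 29 − 22 = 7.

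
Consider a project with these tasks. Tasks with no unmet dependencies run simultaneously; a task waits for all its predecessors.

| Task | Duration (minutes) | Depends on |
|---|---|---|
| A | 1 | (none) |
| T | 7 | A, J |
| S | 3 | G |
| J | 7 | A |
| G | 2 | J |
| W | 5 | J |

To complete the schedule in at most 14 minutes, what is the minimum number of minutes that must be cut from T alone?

1

Current finish: 15 minutes; target: 14.
T is on every critical path, so each minute cut from T cuts the finish by one (this holds down to a finish of 13).
Need 15 − 14 = 1 minute off T → T becomes 6 minutes, finish becomes 14.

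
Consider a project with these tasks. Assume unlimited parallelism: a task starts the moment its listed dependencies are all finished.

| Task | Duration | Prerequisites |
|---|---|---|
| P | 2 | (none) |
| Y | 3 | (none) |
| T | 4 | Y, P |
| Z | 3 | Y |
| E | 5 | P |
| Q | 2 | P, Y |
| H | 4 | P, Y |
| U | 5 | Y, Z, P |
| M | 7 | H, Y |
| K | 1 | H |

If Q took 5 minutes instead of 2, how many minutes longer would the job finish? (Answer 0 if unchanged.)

0

As given, the longest chain is Y→H→M = 3+4+7 = 14, so the finish is 14 minutes.
Q is off the critical path — its longest chain is 5 minutes, giving 9 of slack.
The critical path is still Y→H→M; finish is now 14 minutes.
Change in finish: 14 − 14 = +0 minutes.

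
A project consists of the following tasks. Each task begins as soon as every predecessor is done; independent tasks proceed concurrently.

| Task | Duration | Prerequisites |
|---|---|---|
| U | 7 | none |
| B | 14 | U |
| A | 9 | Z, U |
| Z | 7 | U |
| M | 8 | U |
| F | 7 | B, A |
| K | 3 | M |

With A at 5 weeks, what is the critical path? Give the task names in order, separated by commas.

U, B, F

Actual critical path: U→Z→A→F = 7+7+9+7 = 30 ⇒ 30 weeks.
A lies on that path, so at 5 weeks the path becomes 26 weeks.
The binding chain switches to U→B→F = 7+14+7 = 28; finish 28 weeks.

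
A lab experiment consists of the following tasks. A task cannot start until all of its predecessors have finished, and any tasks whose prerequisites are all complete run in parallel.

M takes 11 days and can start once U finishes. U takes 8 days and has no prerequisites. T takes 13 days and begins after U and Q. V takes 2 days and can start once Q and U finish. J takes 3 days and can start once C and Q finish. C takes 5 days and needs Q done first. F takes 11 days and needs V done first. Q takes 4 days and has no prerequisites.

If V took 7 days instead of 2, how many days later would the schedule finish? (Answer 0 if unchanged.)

The binding path is U→V→F = 8+2+11 = 21; finish at 21 days.
Since V is critical, the +5 change carries straight to that chain (now 26 days).
No other chain overtakes it, so the finish is 26 days.
Change in finish: 26 − 21 = +5 days.

5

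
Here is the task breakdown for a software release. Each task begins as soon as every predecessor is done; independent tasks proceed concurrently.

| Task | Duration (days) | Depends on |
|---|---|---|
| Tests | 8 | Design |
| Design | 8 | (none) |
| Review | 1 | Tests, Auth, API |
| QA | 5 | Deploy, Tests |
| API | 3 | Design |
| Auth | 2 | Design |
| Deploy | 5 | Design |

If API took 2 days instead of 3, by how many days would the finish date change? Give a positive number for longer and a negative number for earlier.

0

Critical path before the change: Design→Tests→QA = 8+8+5 = 21 giving 21 days.
The longest path through API is only 12 days, so API has float 9.
The critical path is still Design→Tests→QA; finish is now 21 days.
Change in finish: 21 − 21 = +0 days.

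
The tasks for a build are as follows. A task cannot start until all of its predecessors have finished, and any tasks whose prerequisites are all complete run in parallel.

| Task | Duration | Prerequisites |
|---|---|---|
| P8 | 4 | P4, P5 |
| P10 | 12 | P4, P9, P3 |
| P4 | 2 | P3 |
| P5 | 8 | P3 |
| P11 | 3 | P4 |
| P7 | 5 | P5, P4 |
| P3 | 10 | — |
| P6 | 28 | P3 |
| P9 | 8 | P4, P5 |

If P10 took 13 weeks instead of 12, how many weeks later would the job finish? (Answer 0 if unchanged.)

1

Critical path before the change: P3→P5→P9→P10 = 10+8+8+12 = 38 giving 38 weeks.
P10 is on the critical path; changing it to 13 makes that path 39 weeks.
That remains the longest chain; total 39 weeks.
Change in finish: 39 − 38 = +1 weeks.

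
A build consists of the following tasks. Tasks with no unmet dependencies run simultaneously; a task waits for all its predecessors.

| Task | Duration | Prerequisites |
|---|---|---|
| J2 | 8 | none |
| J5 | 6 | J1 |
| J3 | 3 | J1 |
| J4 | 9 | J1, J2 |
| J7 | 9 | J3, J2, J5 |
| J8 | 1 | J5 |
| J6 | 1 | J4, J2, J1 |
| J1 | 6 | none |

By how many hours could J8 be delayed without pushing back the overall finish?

8

The longest chain is J1→J5→J7 = 6+6+9 = 21; overall finish 21 hours.
J8 finishes as early as 13 and must finish by 21.
Slack of J8 = 20 − 12 = 8 hours.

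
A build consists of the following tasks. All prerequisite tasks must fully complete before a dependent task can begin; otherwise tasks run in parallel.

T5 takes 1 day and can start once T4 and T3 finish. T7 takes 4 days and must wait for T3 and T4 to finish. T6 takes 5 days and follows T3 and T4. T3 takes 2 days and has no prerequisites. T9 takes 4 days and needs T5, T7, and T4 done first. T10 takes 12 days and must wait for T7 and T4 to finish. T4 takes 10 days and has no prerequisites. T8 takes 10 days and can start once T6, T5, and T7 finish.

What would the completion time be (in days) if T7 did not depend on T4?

Original critical path: T4→T7→T10 = 10+4+12 = 26 ⇒ 26 days.
Without T4→T7, T7's earliest start moves from 10 to 2.
After: T4→T6→T8 = 10+5+10 = 25 → 25 days.

25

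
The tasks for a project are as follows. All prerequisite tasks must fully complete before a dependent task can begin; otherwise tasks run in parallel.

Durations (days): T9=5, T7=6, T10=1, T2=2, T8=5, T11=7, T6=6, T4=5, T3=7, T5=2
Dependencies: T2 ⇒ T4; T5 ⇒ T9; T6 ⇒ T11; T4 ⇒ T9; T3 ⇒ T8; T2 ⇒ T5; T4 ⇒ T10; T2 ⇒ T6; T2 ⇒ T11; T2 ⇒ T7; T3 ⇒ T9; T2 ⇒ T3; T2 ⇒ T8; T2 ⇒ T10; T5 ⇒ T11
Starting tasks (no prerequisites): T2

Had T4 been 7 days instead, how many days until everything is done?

As given, the longest chain is T2→T6→T11 = 2+6+7 = 15, so the finish is 15 days.
T4 is off the critical path — its longest chain is 12 days, giving 3 of slack.
The critical path is still T2→T6→T11; finish is now 15 days.

15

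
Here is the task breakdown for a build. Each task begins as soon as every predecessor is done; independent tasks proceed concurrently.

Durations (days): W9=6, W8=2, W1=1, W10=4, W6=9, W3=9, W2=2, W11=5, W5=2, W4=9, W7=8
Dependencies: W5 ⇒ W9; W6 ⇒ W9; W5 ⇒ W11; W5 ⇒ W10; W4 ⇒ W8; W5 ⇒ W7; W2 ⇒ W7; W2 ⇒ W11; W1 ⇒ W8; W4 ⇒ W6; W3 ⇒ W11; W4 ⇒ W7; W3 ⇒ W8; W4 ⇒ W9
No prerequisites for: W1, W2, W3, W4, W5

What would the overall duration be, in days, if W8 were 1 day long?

Baseline: W4→W6→W9 = 9+9+6 = 24 → 24 days.
W8 is off the critical path — its longest chain is 11 days, giving 13 of slack.
No other chain overtakes it, so the finish is 24 days.

24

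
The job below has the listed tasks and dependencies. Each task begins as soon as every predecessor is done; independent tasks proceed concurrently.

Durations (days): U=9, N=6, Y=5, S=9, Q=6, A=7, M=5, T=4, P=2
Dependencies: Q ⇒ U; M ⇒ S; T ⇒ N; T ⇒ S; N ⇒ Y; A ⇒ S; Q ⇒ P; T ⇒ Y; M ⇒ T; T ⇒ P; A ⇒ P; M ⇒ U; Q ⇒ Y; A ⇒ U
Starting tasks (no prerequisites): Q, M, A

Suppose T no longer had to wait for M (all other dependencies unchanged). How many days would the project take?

With the dependency in place, M→T→N→Y = 5+4+6+5 = 20 sets the finish at 20 days.
Without M→T, T's earliest start moves from 5 to 0.
The longest chain is now A→U = 7+9 = 16, so the project takes 16 days.

16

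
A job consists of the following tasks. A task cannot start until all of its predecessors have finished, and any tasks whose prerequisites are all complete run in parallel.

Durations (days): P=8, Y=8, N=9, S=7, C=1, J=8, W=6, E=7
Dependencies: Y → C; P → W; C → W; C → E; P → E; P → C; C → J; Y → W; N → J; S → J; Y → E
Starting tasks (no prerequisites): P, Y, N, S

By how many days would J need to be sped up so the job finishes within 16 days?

1

Current finish: 17 days; target: 16.
J is on every critical path, so each day cut from J cuts the finish by one (this holds down to a finish of 16).
Need 17 − 16 = 1 day off J → J becomes 7 days, finish becomes 16.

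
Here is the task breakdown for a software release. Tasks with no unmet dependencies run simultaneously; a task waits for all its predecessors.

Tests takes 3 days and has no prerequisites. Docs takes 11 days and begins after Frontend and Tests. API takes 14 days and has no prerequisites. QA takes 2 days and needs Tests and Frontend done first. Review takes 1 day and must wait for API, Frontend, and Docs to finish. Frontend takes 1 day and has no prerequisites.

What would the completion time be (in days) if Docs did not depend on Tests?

15

With the dependency in place, API→Review = 14+1 = 15 sets the finish at 15 days.
Without Tests→Docs, Docs's earliest start moves from 3 to 1.
New critical path: API→Review = 14+1 = 15 ⇒ 15 days.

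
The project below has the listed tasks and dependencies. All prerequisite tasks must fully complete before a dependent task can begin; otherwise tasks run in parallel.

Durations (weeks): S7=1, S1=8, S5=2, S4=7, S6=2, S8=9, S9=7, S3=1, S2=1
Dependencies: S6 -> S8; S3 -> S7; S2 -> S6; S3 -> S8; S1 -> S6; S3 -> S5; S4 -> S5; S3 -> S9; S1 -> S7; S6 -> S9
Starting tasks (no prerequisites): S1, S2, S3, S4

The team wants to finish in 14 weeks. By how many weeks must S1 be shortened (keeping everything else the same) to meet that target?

5

Current finish: 19 weeks; target: 14.
S1 is on every critical path, so each week cut from S1 cuts the finish by one (this holds down to a finish of 12).
Need 19 − 14 = 5 weeks off S1 → S1 becomes 3 weeks, finish becomes 14.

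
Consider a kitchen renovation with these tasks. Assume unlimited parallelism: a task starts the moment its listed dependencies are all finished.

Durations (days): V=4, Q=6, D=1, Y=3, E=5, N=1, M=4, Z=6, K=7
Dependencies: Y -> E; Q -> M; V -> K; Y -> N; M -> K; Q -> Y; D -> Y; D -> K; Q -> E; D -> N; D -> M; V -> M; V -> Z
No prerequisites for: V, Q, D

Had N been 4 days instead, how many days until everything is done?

Critical path before the change: Q→M→K = 6+4+7 = 17 giving 17 days.
The longest path through N is only 10 days, so N has float 7.
That remains the longest chain; total 17 days.

17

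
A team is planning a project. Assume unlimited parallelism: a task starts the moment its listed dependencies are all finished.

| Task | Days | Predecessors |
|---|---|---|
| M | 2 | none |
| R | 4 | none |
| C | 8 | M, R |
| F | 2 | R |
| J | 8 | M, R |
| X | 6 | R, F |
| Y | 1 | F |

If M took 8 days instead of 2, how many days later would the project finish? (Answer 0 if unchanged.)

4

Baseline: R→C = 4+8 = 12 → 12 days.
The longest path through M is only 10 days, so M has float 2.
Now M→C = 8+8 = 16 is longest, so the finish becomes 16 days.
Change in finish: 16 − 12 = +4 days.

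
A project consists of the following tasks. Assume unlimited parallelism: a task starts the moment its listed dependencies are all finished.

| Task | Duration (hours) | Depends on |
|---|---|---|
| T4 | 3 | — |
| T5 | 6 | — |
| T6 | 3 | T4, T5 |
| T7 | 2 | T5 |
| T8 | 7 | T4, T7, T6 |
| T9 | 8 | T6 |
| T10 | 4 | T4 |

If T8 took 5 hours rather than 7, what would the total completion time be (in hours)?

17

The binding path is T5→T6→T9 = 6+3+8 = 17; finish at 17 hours.
The longest path through T8 is only 16 hours, so T8 has float 1.
The critical path is still T5→T6→T9; finish is now 17 hours.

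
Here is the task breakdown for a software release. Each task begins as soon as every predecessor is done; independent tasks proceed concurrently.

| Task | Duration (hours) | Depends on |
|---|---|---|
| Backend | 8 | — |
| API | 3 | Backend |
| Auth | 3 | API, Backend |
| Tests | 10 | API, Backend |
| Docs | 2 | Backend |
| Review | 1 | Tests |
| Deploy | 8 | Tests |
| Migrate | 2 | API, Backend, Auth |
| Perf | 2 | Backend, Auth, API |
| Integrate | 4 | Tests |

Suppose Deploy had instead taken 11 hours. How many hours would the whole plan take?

Baseline: Backend→API→Tests→Deploy = 8+3+10+8 = 29 → 29 hours.
Deploy is on the critical path; changing it to 11 makes that path 32 hours.
That remains the longest chain; total 32 hours.

32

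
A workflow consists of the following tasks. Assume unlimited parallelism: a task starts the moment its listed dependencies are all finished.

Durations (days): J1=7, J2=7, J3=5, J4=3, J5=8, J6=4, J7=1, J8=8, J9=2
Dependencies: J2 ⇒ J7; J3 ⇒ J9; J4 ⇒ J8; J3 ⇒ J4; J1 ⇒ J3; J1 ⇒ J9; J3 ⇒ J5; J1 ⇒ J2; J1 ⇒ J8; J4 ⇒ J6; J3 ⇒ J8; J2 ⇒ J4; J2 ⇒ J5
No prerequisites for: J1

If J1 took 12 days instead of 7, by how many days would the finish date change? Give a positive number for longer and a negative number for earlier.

Baseline: J1→J2→J4→J8 = 7+7+3+8 = 25 → 25 days.
J1 is on the critical path; changing it to 12 makes that path 30 days.
The critical path is still J1→J2→J4→J8; finish is now 30 days.
Change in finish: 30 − 25 = +5 days.

5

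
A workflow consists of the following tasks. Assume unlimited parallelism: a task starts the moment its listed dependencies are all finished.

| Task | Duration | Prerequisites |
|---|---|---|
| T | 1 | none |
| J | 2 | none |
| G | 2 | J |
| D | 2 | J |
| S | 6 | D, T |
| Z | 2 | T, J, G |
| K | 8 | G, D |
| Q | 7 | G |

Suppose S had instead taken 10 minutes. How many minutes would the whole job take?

14

Critical path before the change: J→G→K = 2+2+8 = 12 giving 12 minutes.
S is off the critical path — its longest chain is 10 minutes, giving 2 of slack.
New critical path: J→D→S = 2+2+10 = 14 ⇒ 14 minutes.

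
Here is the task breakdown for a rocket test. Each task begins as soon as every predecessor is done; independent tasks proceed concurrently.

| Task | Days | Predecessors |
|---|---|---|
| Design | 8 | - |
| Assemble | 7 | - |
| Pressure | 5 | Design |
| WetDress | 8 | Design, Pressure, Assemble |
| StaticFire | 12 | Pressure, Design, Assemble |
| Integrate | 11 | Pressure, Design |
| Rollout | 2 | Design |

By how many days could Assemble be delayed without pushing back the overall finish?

Critical path: Design→Pressure→StaticFire = 8+5+12 = 25, so the finish is 25 days.
Assemble finishes as early as 7 and must finish by 13.
Float = 25 − 19 = 6.

6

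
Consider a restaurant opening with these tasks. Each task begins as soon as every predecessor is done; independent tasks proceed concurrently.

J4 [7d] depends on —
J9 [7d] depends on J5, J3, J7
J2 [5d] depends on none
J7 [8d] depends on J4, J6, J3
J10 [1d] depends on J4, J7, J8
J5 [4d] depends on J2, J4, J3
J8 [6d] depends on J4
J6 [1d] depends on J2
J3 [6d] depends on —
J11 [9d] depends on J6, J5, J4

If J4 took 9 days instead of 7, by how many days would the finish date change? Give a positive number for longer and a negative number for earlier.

2

The binding path is J4→J7→J9 = 7+8+7 = 22; finish at 22 days.
J4 is on the critical path; changing it to 9 makes that path 24 days.
That remains the longest chain; total 24 days.
Change in finish: 24 − 22 = +2 days.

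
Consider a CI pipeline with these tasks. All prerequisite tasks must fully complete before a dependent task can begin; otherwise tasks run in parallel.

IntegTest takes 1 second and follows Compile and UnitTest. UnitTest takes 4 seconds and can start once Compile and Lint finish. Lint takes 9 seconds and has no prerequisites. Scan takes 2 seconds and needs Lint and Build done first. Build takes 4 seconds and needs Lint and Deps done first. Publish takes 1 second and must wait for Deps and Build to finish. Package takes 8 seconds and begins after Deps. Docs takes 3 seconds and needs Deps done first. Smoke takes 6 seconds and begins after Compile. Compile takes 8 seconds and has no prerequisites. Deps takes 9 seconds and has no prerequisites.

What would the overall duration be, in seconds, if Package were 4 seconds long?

The binding path is Deps→Package = 9+8 = 17; finish at 17 seconds.
Package is on the critical path; changing it to 4 makes that path 13 seconds.
Now Deps→Build→Scan = 9+4+2 = 15 is longest, so the finish becomes 15 seconds.

15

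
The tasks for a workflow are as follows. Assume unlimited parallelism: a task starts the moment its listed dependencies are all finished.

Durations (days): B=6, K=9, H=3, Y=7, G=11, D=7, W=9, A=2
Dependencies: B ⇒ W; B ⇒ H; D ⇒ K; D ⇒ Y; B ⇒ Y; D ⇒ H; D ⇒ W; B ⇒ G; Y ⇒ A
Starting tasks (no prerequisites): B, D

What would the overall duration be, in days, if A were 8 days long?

Baseline: B→G = 6+11 = 17 → 17 days.
A is off the critical path — its longest chain is 16 days, giving 1 of slack.
The binding chain switches to D→Y→A = 7+7+8 = 22; finish 22 days.

22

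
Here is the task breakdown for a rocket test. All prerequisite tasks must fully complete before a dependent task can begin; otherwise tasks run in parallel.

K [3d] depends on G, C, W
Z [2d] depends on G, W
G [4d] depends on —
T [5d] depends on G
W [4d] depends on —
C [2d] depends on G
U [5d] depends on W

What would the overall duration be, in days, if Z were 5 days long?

9

Baseline: G→C→K = 4+2+3 = 9 → 9 days.
Z has 3 days of float (longest path through it is 6).
No other chain overtakes it, so the finish is 9 days.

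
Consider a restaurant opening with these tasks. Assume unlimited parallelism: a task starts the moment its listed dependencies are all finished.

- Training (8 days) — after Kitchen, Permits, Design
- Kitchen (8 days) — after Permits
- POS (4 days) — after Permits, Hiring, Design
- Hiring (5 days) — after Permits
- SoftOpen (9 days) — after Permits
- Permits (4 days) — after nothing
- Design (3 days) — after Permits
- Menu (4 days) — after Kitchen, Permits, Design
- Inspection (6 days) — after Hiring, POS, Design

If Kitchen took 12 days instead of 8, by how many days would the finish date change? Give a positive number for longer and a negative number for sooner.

Actual critical path: Permits→Kitchen→Training = 4+8+8 = 20 ⇒ 20 days.
Kitchen lies on that path, so at 12 days the path becomes 24 days.
No other chain overtakes it, so the finish is 24 days.
Change in finish: 24 − 20 = +4 days.

4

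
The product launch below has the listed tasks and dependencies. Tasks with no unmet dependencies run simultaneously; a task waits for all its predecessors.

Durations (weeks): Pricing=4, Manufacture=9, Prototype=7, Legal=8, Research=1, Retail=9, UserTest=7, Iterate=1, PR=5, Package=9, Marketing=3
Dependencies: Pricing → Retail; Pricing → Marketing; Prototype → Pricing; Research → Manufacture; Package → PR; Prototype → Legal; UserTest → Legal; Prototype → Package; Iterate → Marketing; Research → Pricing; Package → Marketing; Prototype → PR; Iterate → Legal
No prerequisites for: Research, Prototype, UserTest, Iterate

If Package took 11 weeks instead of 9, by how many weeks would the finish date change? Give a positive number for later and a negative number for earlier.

Actual critical path: Prototype→Package→PR = 7+9+5 = 21 ⇒ 21 weeks.
Package lies on that path, so at 11 weeks the path becomes 23 weeks.
The critical path is still Prototype→Package→PR; finish is now 23 weeks.
Change in finish: 23 − 21 = +2 weeks.

2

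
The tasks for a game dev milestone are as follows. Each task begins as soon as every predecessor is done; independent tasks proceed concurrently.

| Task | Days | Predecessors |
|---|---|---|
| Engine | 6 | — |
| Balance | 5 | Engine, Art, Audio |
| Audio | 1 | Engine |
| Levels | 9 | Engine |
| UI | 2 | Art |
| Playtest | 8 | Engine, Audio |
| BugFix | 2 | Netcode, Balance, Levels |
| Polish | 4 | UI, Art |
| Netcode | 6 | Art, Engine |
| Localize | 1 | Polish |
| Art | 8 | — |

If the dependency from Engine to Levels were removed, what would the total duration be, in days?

With the dependency in place, Engine→Levels→BugFix = 6+9+2 = 17 sets the finish at 17 days.
Without Engine→Levels, Levels's earliest start moves from 6 to 0.
The longest chain is now Art→Netcode→BugFix = 8+6+2 = 16, so the game dev milestone takes 16 days.

16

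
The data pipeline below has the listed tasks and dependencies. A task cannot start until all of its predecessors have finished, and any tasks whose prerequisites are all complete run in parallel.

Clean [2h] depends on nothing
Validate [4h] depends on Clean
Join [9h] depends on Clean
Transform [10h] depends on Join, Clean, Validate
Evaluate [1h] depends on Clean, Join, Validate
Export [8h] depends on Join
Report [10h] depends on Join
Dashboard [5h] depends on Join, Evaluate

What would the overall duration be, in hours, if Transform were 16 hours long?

Critical path before the change: Clean→Join→Transform = 2+9+10 = 21 giving 21 hours.
Transform lies on that path, so at 16 hours the path becomes 27 hours.
That remains the longest chain; total 27 hours.

27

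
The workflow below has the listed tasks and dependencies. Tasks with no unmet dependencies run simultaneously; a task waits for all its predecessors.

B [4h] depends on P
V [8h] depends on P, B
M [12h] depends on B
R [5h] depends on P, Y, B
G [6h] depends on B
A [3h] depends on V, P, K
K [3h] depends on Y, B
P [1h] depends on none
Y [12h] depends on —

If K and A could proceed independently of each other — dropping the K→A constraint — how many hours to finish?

17

Before: longest chain Y→K→A = 12+3+3 = 18, finish 18.
Without K→A, A's earliest start moves from 15 to 13.
After: Y→R = 12+5 = 17 → 17 hours.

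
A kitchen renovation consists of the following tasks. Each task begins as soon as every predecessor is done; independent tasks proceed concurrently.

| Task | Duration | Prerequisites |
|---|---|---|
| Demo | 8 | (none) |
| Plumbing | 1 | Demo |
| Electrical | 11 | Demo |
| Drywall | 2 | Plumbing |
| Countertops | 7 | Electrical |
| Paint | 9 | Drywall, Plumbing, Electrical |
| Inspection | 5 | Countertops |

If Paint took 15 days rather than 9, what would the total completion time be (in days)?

34

Critical path before the change: Demo→Electrical→Countertops→Inspection = 8+11+7+5 = 31 giving 31 days.
Paint is off the critical path — its longest chain is 28 days, giving 3 of slack.
Now Demo→Electrical→Paint = 8+11+15 = 34 is longest, so the finish becomes 34 days.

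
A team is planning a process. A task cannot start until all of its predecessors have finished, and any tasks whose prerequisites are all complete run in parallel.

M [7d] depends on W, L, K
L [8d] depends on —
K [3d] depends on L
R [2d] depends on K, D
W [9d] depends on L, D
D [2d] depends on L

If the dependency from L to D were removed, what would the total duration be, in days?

24

Before: longest chain L→D→W→M = 8+2+9+7 = 26, finish 26.
Without L→D, D's earliest start moves from 8 to 0.
After: L→W→M = 8+9+7 = 24 → 24 days.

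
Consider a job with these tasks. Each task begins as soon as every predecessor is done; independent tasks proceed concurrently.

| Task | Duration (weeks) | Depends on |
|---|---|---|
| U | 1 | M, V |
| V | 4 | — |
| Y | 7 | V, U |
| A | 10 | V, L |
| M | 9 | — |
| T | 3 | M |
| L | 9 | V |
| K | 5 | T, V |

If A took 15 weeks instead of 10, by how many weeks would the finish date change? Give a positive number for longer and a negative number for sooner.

5

Baseline: V→L→A = 4+9+10 = 23 → 23 weeks.
Since A is critical, the +5 change carries straight to that chain (now 28 weeks).
No other chain overtakes it, so the finish is 28 weeks.
Change in finish: 28 − 23 = +5 weeks.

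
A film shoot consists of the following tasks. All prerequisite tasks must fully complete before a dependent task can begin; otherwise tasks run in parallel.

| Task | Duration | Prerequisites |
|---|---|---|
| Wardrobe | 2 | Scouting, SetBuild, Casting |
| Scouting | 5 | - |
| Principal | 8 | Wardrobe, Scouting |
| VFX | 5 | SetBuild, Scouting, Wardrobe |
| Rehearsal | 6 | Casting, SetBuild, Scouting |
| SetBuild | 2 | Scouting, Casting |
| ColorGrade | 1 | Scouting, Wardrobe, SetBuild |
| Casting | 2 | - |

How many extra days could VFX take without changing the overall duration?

The longest chain is Scouting→SetBuild→Wardrobe→Principal = 5+2+2+8 = 17; overall finish 17 days.
Longest path through VFX: 14 days (earliest finish 14, latest finish 17).
So VFX can slip 17 − 14 = 3 days.

3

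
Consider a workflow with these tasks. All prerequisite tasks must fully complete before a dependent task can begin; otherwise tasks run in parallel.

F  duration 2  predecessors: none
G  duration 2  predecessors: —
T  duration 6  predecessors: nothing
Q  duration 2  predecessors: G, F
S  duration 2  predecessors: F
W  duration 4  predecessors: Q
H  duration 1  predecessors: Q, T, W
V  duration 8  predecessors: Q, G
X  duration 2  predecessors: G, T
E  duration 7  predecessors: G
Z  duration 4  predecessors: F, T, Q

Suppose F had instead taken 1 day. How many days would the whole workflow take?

The binding path is F→Q→V = 2+2+8 = 12; finish at 12 days.
F lies on that path, so at 1 day the path becomes 11 days.
The binding chain switches to G→Q→V = 2+2+8 = 12; finish 12 days.

12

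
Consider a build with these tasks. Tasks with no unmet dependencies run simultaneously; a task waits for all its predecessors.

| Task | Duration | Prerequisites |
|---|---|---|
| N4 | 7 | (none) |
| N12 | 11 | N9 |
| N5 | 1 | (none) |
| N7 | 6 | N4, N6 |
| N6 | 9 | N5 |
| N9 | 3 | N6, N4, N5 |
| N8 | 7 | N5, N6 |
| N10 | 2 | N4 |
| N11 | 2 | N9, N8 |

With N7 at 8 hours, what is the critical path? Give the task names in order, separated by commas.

Baseline: N5→N6→N9→N12 = 1+9+3+11 = 24 → 24 hours.
The longest path through N7 is only 16 hours, so N7 has float 8.
No other chain overtakes it, so the finish is 24 hours.

N5, N6, N9, N12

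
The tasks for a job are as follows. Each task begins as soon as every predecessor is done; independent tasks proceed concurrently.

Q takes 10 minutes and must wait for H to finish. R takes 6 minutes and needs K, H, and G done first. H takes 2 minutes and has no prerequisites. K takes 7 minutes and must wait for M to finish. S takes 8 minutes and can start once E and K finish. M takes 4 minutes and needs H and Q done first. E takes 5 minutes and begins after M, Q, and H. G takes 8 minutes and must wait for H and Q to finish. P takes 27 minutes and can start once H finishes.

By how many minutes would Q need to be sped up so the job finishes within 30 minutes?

Current finish: 31 minutes; target: 30.
Q is on every critical path, so each minute cut from Q cuts the finish by one (this holds down to a finish of 29).
Need 31 − 30 = 1 minute off Q → Q becomes 9 minutes, finish becomes 30.

1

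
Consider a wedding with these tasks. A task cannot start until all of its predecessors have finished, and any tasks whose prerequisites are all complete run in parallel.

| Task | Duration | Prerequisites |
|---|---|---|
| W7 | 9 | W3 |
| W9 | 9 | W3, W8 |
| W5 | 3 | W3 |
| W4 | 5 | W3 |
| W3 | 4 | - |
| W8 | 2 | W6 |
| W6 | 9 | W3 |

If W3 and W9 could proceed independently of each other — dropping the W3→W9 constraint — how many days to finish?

Original critical path: W3→W6→W8→W9 = 4+9+2+9 = 24 ⇒ 24 days.
Dropping W3→W9 doesn't change W9's earliest start (15); another predecessor still binds.
After: W3→W6→W8→W9 = 4+9+2+9 = 24 → 24 days.

24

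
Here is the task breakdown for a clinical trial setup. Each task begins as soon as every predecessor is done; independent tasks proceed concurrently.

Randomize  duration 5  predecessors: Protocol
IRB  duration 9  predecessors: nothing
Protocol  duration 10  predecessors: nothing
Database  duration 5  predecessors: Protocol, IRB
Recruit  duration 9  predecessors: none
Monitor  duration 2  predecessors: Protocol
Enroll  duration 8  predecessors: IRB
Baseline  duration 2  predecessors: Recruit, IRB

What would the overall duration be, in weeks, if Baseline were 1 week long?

The binding path is IRB→Enroll = 9+8 = 17; finish at 17 weeks.
Baseline has 6 weeks of float (longest path through it is 11).
The critical path is still IRB→Enroll; finish is now 17 weeks.

17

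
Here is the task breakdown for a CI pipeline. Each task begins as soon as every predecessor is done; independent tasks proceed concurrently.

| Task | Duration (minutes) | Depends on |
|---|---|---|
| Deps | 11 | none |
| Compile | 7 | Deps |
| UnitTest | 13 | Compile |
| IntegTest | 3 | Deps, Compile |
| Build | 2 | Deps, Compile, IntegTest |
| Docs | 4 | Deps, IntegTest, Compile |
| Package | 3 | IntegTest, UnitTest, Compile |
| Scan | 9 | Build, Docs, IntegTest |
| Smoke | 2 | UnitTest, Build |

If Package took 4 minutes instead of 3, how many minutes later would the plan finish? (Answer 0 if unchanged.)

1

Baseline: Deps→Compile→UnitTest→Package = 11+7+13+3 = 34 → 34 minutes.
Package is on the critical path; changing it to 4 makes that path 35 minutes.
The critical path is still Deps→Compile→UnitTest→Package; finish is now 35 minutes.
Change in finish: 35 − 34 = +1 minutes.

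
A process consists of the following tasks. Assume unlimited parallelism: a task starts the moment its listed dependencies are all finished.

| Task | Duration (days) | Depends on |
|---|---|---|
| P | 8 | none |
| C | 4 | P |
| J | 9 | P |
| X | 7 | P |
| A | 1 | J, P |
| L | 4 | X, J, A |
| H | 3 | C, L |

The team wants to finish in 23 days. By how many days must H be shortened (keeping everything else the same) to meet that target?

2

Current finish: 25 days; target: 23.
H is on every critical path, so each day cut from H cuts the finish by one (this holds down to a finish of 23).
Need 25 − 23 = 2 days off H → H becomes 1 day, finish becomes 23.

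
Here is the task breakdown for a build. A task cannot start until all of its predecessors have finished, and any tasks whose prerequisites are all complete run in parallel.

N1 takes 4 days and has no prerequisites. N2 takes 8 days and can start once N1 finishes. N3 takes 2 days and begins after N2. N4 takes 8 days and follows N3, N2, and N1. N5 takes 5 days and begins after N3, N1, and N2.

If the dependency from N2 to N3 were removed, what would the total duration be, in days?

20

Before: longest chain N1→N2→N3→N4 = 4+8+2+8 = 22, finish 22.
Without N2→N3, N3's earliest start moves from 12 to 0.
New critical path: N1→N2→N4 = 4+8+8 = 20 ⇒ 20 days.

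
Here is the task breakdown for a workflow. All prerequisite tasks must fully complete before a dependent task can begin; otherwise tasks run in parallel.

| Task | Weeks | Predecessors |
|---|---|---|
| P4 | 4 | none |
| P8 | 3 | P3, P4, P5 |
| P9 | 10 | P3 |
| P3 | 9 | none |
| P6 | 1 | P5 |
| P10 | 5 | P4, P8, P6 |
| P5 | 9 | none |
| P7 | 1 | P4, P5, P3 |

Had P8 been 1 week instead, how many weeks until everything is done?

19

The binding path is P3→P9 = 9+10 = 19; finish at 19 weeks.
The longest path through P8 is only 17 weeks, so P8 has float 2.
No other chain overtakes it, so the finish is 19 weeks.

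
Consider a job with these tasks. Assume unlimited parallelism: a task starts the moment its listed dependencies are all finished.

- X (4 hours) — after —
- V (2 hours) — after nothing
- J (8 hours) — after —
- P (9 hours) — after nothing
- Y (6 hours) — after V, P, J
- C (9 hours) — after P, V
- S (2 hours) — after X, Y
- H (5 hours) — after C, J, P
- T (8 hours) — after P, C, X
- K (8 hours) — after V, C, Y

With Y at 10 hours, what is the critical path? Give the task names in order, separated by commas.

Baseline: P→C→T = 9+9+8 = 26 → 26 hours.
The longest path through Y is only 23 hours, so Y has float 3.
New critical path: P→Y→K = 9+10+8 = 27 ⇒ 27 hours.

P, Y, K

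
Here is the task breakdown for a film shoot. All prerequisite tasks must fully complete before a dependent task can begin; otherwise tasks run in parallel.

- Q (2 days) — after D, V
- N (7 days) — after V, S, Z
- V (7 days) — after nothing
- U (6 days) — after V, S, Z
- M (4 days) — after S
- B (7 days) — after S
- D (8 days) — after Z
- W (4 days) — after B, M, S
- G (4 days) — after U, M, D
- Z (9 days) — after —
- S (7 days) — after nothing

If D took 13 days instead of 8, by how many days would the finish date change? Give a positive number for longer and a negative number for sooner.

5

Actual critical path: Z→D→G = 9+8+4 = 21 ⇒ 21 days.
D lies on that path, so at 13 days the path becomes 26 days.
That remains the longest chain; total 26 days.
Change in finish: 26 − 21 = +5 days.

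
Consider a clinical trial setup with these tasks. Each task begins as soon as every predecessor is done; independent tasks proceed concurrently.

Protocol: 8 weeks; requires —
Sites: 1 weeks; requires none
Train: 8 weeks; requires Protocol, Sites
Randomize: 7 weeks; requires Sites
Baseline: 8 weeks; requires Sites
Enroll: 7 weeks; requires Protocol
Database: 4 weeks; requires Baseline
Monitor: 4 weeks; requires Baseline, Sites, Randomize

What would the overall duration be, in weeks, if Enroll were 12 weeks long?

20

Actual critical path: Protocol→Train = 8+8 = 16 ⇒ 16 weeks.
Enroll has 1 week of float (longest path through it is 15).
New critical path: Protocol→Enroll = 8+12 = 20 ⇒ 20 weeks.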